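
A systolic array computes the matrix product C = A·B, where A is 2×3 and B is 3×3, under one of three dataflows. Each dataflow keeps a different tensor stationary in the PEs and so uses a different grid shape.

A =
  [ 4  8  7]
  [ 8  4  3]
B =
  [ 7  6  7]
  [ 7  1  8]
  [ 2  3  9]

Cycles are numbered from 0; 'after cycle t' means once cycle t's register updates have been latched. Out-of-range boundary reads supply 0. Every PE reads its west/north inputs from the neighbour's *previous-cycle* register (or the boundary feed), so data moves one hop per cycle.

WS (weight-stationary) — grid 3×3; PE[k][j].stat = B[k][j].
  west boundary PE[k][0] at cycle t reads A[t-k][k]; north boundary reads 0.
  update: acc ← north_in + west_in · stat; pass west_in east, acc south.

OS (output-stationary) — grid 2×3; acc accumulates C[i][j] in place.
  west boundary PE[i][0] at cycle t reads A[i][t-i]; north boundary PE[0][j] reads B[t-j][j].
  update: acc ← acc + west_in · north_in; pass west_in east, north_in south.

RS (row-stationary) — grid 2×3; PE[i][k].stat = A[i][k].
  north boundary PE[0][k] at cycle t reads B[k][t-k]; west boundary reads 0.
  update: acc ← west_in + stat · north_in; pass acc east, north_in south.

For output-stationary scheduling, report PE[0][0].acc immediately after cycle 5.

PE[0][0].acc = 98

OS (2×3). Following PE[0][0] plus its west/north inputs:
  0: (0,0).acc=28  regs=<4,7>
  1: (0,0).acc=84  regs=<8,7>
  2: (0,0).acc=98  regs=<7,2>
  3: (0,0).acc=98  regs=<0,0>
  4: (0,0).acc=98  regs=<0,0>
  5: (0,0).acc=98  regs=<0,0>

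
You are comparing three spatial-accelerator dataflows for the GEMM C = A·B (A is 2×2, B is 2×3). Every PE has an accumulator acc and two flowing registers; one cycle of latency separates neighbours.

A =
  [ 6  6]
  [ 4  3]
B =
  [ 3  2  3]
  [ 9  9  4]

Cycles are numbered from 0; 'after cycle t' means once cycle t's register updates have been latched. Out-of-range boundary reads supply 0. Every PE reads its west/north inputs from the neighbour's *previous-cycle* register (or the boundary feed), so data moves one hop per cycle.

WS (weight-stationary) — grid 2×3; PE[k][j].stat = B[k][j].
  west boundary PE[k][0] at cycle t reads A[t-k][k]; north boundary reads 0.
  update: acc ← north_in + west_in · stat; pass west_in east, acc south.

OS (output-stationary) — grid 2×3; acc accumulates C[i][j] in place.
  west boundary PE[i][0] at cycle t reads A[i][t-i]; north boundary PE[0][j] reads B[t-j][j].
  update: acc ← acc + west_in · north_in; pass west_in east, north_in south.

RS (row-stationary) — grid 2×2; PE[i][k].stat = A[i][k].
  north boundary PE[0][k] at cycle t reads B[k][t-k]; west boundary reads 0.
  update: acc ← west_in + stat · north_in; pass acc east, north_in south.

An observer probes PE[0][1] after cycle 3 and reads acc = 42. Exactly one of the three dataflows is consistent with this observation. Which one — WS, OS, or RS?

dataflow = RS

— WS: 2×3; PE[0][1] trace:
  t=0 PE[0][1]: acc=0 h=0 v=0
  t=1 PE[0][1]: acc=12 h=6 v=12
  t=2 PE[0][1]: acc=8 h=4 v=8
  t=3 PE[0][1]: acc=0 h=0 v=0
— OS: 2×3; PE[0][1] trace:
  t=0 PE[0][1]: acc=0 h=0 v=0
  t=1 PE[0][1]: acc=12 h=6 v=2
  t=2 PE[0][1]: acc=66 h=6 v=9
  t=3 PE[0][1]: acc=66 h=0 v=0
— RS: 2×2; PE[0][1] trace:
  t=0 PE[0][1]: acc=0 h=0 v=0
  t=1 PE[0][1]: acc=72 h=72 v=9
  t=2 PE[0][1]: acc=66 h=66 v=9
  t=3 PE[0][1]: acc=42 h=42 v=4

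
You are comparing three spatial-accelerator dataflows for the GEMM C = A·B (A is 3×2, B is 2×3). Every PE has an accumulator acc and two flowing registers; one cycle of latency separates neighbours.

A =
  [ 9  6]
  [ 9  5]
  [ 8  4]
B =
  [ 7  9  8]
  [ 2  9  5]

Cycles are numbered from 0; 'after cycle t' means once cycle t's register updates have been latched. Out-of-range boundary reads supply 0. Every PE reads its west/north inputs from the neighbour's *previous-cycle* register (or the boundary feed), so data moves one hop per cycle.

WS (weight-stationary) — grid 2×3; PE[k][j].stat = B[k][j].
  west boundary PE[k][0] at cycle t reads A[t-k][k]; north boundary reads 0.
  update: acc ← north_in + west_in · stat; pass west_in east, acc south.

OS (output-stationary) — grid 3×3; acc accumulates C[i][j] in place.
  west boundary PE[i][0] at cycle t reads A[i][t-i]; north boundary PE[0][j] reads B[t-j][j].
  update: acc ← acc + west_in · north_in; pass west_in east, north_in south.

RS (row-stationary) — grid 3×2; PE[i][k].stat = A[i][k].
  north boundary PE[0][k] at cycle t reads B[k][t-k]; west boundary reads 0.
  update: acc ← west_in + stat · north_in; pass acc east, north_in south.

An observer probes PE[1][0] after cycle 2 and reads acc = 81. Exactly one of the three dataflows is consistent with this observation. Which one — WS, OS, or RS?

dataflow = RS

Under WS (2×3), PE[1][0]:
  t=0 PE[1][0]: acc=0 h=0 v=0
  t=1 PE[1][0]: acc=75 h=6 v=75
  t=2 PE[1][0]: acc=73 h=5 v=73
Under OS (3×3), PE[1][0]:
  t=0 PE[1][0]: acc=0 h=0 v=0
  t=1 PE[1][0]: acc=63 h=9 v=7
  t=2 PE[1][0]: acc=73 h=5 v=2
Under RS (3×2), PE[1][0]:
  t=0 PE[1][0]: acc=0 h=0 v=0
  t=1 PE[1][0]: acc=63 h=63 v=7
  t=2 PE[1][0]: acc=81 h=81 v=9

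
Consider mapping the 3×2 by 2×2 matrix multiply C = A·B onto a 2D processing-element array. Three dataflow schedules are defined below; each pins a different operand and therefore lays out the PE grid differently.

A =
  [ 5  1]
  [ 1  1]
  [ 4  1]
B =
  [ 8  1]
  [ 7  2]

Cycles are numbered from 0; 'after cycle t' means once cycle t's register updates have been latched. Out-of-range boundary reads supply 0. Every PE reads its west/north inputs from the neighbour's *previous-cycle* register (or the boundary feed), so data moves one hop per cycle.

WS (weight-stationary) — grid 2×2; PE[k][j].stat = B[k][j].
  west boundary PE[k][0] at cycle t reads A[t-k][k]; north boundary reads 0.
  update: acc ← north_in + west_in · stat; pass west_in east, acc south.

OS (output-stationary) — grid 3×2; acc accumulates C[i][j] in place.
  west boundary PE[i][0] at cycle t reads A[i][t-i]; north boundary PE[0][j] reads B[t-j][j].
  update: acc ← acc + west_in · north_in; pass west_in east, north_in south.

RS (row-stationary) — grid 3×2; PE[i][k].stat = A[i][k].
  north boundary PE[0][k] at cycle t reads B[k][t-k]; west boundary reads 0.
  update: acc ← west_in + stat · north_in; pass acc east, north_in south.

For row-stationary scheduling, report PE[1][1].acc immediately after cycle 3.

RS 3×2: PE[1][1] cycle-by-cycle (with neighbour feeds):
  after 0 — PE[0][1] acc=0, pass-E 0, pass-S 0
  after 0 — PE[1][0] acc=0, pass-E 0, pass-S 0
  after 0 — PE[1][1] acc=0, pass-E 0, pass-S 0
  after 1 — PE[0][1] acc=47, pass-E 47, pass-S 7
  after 1 — PE[1][0] acc=8, pass-E 8, pass-S 8
  after 1 — PE[1][1] acc=0, pass-E 0, pass-S 0
  after 2 — PE[0][1] acc=7, pass-E 7, pass-S 2
  after 2 — PE[1][0] acc=1, pass-E 1, pass-S 1
  after 2 — PE[1][1] acc=15, pass-E 15, pass-S 7
  after 3 — PE[0][1] acc=0, pass-E 0, pass-S 0
  after 3 — PE[1][0] acc=0, pass-E 0, pass-S 0
  after 3 — PE[1][1] acc=3, pass-E 3, pass-S 2

PE[1][1].acc = 3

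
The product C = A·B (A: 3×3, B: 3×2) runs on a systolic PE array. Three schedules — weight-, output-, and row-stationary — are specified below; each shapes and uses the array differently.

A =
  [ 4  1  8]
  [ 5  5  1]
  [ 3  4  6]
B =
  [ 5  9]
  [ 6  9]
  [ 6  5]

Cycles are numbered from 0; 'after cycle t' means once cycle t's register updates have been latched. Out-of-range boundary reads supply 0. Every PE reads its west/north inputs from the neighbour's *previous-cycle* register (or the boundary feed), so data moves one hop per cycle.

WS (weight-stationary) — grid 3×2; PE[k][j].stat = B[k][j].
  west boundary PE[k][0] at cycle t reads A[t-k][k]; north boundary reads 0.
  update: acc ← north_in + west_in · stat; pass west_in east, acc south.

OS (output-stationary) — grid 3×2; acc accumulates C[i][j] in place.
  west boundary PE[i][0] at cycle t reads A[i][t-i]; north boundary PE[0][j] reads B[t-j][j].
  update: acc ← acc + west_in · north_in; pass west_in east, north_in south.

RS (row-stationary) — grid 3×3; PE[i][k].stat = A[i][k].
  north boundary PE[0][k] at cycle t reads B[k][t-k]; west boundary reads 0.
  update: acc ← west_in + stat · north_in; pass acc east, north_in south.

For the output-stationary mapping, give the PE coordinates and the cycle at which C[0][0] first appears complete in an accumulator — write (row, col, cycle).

(row, col, cycle) = (0, 0, 2)

OS — PE[0][0] is where C[0][0] collects:
  [0] (0,0) acc=20 (h:4 v:5)
  [1] (0,0) acc=26 (h:1 v:6)
  [2] (0,0) acc=74 (h:8 v:6)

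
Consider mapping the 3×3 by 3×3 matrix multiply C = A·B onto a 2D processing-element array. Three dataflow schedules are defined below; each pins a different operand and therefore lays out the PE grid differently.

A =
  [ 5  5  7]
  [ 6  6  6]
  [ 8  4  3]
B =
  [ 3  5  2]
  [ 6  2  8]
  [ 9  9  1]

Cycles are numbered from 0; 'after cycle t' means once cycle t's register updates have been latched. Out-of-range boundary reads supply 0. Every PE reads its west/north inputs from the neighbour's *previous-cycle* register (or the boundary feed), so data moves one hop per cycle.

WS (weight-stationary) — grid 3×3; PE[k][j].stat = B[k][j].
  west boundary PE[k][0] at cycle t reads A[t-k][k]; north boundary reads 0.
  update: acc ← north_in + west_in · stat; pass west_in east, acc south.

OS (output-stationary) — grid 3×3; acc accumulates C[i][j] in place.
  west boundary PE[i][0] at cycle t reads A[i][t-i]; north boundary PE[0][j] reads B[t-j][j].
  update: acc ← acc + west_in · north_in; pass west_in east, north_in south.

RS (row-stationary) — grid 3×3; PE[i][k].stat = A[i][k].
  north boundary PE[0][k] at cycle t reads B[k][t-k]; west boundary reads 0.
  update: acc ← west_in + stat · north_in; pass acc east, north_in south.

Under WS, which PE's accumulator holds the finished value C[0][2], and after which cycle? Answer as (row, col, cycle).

(row, col, cycle) = (2, 2, 4)

WS — PE[2][2] is where C[0][2] collects:
  0: (2,2).acc=0  regs=<0,0>
  1: (2,2).acc=0  regs=<0,0>
  2: (2,2).acc=0  regs=<0,0>
  3: (2,2).acc=0  regs=<0,0>
  4: (2,2).acc=57  regs=<7,57>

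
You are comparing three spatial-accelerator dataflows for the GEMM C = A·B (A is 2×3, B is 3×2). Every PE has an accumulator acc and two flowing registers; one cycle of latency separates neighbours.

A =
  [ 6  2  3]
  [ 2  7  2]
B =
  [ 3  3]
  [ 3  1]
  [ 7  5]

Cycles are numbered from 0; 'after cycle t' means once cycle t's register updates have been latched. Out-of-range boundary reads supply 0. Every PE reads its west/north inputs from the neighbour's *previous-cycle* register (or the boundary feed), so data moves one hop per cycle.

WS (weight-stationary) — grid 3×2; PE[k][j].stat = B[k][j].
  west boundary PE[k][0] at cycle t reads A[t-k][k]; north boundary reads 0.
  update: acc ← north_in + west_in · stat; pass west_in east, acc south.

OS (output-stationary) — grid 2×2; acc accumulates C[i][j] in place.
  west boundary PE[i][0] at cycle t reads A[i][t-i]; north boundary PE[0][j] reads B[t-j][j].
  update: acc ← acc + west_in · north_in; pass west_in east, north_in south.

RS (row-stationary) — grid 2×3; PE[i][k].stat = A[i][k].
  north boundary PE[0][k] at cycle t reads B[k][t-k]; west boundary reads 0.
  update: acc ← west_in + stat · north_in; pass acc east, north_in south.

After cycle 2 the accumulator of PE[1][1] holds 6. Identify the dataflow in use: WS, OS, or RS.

— WS: 3×2; PE[1][1] trace:
  after 0 — PE[1][1] acc=0, pass-E 0, pass-S 0
  after 1 — PE[1][1] acc=0, pass-E 0, pass-S 0
  after 2 — PE[1][1] acc=20, pass-E 2, pass-S 20
— OS: 2×2; PE[1][1] trace:
  after 0 — PE[1][1] acc=0, pass-E 0, pass-S 0
  after 1 — PE[1][1] acc=0, pass-E 0, pass-S 0
  after 2 — PE[1][1] acc=6, pass-E 2, pass-S 3
— RS: 2×3; PE[1][1] trace:
  after 0 — PE[1][1] acc=0, pass-E 0, pass-S 0
  after 1 — PE[1][1] acc=0, pass-E 0, pass-S 0
  after 2 — PE[1][1] acc=27, pass-E 27, pass-S 3

dataflow = OS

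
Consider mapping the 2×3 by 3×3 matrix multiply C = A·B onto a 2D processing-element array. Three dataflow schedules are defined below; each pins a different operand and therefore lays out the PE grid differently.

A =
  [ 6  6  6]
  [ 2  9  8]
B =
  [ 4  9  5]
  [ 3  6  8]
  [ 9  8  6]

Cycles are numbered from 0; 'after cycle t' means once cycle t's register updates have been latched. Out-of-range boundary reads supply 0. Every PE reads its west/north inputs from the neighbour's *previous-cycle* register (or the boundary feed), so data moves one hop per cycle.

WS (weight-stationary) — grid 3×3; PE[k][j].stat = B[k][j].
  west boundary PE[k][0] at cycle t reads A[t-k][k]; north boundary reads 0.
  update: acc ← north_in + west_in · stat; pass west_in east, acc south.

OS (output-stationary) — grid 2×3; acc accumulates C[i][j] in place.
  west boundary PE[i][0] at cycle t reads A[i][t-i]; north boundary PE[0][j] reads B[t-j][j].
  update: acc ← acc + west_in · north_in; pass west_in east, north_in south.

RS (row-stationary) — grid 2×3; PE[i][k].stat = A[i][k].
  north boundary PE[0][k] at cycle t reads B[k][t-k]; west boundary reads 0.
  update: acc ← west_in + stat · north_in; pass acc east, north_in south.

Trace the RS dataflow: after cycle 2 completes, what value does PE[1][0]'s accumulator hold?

Tracing RS — 2×3 array, target PE[1][0]:
  step 0 · PE0,0: acc=24; fwd→24 fwd↓4
  step 0 · PE1,0: acc=0; fwd→0 fwd↓0
  step 1 · PE0,0: acc=54; fwd→54 fwd↓9
  step 1 · PE1,0: acc=8; fwd→8 fwd↓4
  step 2 · PE0,0: acc=30; fwd→30 fwd↓5
  step 2 · PE1,0: acc=18; fwd→18 fwd↓9

PE[1][0].acc = 18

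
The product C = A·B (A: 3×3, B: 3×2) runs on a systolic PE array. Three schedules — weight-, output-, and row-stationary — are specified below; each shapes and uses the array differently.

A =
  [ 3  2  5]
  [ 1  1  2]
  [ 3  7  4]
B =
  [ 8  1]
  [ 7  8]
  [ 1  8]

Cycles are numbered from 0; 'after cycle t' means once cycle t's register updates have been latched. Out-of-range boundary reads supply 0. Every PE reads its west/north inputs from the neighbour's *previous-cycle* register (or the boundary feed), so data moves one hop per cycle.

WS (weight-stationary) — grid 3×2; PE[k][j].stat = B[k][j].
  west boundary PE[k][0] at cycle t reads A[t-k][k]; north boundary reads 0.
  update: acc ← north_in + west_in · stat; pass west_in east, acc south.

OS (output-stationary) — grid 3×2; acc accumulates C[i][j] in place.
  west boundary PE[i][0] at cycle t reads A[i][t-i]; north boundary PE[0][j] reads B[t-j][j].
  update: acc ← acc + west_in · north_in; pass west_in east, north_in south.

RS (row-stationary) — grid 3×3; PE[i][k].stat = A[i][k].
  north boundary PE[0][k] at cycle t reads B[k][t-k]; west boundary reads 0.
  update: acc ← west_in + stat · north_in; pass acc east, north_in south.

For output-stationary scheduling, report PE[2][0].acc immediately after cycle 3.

OS on a 3×2 grid — tracing PE[2][0] and its feeders:
  t=0 PE[1][0]: acc=0 h=0 v=0
  t=0 PE[2][0]: acc=0 h=0 v=0
  t=1 PE[1][0]: acc=8 h=1 v=8
  t=1 PE[2][0]: acc=0 h=0 v=0
  t=2 PE[1][0]: acc=15 h=1 v=7
  t=2 PE[2][0]: acc=24 h=3 v=8
  t=3 PE[1][0]: acc=17 h=2 v=1
  t=3 PE[2][0]: acc=73 h=7 v=7

PE[2][0].acc = 73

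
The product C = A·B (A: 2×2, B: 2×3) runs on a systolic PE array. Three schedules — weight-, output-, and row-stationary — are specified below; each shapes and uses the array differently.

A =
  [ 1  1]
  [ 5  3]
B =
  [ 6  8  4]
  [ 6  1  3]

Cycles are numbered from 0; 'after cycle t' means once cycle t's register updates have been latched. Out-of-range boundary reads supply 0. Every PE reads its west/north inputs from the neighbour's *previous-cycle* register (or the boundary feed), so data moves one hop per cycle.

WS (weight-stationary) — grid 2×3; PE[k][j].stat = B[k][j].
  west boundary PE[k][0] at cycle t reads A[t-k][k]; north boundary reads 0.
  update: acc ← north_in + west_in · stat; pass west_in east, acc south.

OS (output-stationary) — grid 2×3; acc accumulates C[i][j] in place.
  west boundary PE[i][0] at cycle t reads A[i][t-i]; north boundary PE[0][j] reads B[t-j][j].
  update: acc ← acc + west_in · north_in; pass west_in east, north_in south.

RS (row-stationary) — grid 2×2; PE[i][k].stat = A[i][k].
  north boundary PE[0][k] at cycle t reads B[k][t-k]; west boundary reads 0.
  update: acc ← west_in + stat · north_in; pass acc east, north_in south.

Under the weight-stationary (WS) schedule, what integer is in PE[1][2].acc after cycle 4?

PE[1][2].acc = 29

Tracing WS — 2×3 array, target PE[1][2]:
  [0] (0,2) acc=0 (h:0 v:0)
  [0] (1,1) acc=0 (h:0 v:0)
  [0] (1,2) acc=0 (h:0 v:0)
  [1] (0,2) acc=0 (h:0 v:0)
  [1] (1,1) acc=0 (h:0 v:0)
  [1] (1,2) acc=0 (h:0 v:0)
  [2] (0,2) acc=4 (h:1 v:4)
  [2] (1,1) acc=9 (h:1 v:9)
  [2] (1,2) acc=0 (h:0 v:0)
  [3] (0,2) acc=20 (h:5 v:20)
  [3] (1,1) acc=43 (h:3 v:43)
  [3] (1,2) acc=7 (h:1 v:7)
  [4] (0,2) acc=0 (h:0 v:0)
  [4] (1,1) acc=0 (h:0 v:0)
  [4] (1,2) acc=29 (h:3 v:29)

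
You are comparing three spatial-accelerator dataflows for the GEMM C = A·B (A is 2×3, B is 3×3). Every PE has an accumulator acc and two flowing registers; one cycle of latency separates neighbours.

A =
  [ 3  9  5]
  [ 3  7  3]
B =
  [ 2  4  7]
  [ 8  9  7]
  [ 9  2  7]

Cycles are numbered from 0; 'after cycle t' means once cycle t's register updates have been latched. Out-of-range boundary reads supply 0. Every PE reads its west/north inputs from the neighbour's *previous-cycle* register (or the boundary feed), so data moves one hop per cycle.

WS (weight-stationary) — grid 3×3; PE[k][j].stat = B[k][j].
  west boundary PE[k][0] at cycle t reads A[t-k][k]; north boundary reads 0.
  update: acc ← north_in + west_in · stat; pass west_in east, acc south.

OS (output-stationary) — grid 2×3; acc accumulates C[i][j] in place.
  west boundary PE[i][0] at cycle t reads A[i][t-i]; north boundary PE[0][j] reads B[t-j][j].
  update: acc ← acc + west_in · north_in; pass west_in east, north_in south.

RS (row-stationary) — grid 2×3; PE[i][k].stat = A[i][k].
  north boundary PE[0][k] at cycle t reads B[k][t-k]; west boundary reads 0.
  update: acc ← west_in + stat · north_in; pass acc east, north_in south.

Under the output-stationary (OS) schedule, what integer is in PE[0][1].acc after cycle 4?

PE[0][1].acc = 103

OS 2×3: PE[0][1] cycle-by-cycle (with neighbour feeds):
  after 0 — PE[0][0] acc=6, pass-E 3, pass-S 2
  after 0 — PE[0][1] acc=0, pass-E 0, pass-S 0
  after 1 — PE[0][0] acc=78, pass-E 9, pass-S 8
  after 1 — PE[0][1] acc=12, pass-E 3, pass-S 4
  after 2 — PE[0][0] acc=123, pass-E 5, pass-S 9
  after 2 — PE[0][1] acc=93, pass-E 9, pass-S 9
  after 3 — PE[0][0] acc=123, pass-E 0, pass-S 0
  after 3 — PE[0][1] acc=103, pass-E 5, pass-S 2
  after 4 — PE[0][0] acc=123, pass-E 0, pass-S 0
  after 4 — PE[0][1] acc=103, pass-E 0, pass-S 0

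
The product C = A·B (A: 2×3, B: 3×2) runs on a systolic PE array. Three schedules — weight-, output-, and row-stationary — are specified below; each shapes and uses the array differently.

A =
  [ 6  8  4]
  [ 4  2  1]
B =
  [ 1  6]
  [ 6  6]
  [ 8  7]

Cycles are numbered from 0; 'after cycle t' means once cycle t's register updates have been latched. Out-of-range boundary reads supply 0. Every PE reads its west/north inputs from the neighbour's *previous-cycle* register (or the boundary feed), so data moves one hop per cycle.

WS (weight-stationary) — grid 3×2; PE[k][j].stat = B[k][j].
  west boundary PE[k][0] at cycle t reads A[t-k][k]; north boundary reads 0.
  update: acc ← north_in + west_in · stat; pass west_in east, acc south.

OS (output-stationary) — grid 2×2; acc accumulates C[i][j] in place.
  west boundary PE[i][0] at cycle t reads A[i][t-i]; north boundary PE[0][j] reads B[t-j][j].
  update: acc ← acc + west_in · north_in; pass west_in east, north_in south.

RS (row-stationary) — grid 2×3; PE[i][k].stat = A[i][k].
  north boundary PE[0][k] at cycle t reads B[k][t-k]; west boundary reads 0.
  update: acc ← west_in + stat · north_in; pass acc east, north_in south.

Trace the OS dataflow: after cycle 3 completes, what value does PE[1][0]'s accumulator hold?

PE[1][0].acc = 24

OS on a 2×2 grid — tracing PE[1][0] and its feeders:
  cycle 0: PE[0][0] → acc 6, east 6, south 1
  cycle 0: PE[1][0] → acc 0, east 0, south 0
  cycle 1: PE[0][0] → acc 54, east 8, south 6
  cycle 1: PE[1][0] → acc 4, east 4, south 1
  cycle 2: PE[0][0] → acc 86, east 4, south 8
  cycle 2: PE[1][0] → acc 16, east 2, south 6
  cycle 3: PE[0][0] → acc 86, east 0, south 0
  cycle 3: PE[1][0] → acc 24, east 1, south 8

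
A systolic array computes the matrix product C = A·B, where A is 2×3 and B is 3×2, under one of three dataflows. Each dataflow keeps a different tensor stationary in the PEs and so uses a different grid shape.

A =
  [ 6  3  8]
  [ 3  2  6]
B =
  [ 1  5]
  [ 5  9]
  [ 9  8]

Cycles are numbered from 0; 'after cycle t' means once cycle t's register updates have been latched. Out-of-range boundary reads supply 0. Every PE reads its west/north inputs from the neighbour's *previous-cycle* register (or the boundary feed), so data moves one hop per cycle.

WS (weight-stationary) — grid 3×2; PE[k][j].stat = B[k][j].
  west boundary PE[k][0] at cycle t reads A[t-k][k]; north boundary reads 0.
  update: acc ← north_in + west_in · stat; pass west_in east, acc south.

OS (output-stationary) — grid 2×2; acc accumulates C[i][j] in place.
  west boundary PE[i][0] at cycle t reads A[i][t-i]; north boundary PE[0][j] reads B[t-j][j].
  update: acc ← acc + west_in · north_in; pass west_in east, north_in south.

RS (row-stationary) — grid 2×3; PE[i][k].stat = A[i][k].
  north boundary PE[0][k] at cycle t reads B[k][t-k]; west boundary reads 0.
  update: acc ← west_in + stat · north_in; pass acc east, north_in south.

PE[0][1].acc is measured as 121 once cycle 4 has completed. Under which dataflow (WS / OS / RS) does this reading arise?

— WS: 3×2; PE[0][1] trace:
  c0 r0c1: 0 / 0 / 0
  c1 r0c1: 30 / 6 / 30
  c2 r0c1: 15 / 3 / 15
  c3 r0c1: 0 / 0 / 0
  c4 r0c1: 0 / 0 / 0
— OS: 2×2; PE[0][1] trace:
  c0 r0c1: 0 / 0 / 0
  c1 r0c1: 30 / 6 / 5
  c2 r0c1: 57 / 3 / 9
  c3 r0c1: 121 / 8 / 8
  c4 r0c1: 121 / 0 / 0
— RS: 2×3; PE[0][1] trace:
  c0 r0c1: 0 / 0 / 0
  c1 r0c1: 21 / 21 / 5
  c2 r0c1: 57 / 57 / 9
  c3 r0c1: 0 / 0 / 0
  c4 r0c1: 0 / 0 / 0

dataflow = OS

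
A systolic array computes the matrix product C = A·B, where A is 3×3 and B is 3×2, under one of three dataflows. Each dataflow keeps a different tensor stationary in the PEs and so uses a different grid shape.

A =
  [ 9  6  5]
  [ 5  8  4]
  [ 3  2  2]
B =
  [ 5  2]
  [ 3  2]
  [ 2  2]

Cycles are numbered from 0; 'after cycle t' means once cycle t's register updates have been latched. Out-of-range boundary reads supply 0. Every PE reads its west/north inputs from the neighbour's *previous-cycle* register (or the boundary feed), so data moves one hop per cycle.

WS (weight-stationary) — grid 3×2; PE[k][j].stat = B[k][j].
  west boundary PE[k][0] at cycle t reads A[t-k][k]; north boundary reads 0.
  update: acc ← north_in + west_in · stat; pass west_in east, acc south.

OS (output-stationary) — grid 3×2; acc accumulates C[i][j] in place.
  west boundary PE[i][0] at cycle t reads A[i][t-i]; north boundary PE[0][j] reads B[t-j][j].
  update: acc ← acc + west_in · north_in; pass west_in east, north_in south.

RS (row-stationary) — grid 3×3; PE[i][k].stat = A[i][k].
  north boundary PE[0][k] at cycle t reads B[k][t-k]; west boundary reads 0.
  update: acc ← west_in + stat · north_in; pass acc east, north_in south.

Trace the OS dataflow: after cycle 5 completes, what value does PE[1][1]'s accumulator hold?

PE[1][1].acc = 34

OS on a 3×2 grid — tracing PE[1][1] and its feeders:
  0: (0,1).acc=0  regs=<0,0>
  0: (1,0).acc=0  regs=<0,0>
  0: (1,1).acc=0  regs=<0,0>
  1: (0,1).acc=18  regs=<9,2>
  1: (1,0).acc=25  regs=<5,5>
  1: (1,1).acc=0  regs=<0,0>
  2: (0,1).acc=30  regs=<6,2>
  2: (1,0).acc=49  regs=<8,3>
  2: (1,1).acc=10  regs=<5,2>
  3: (0,1).acc=40  regs=<5,2>
  3: (1,0).acc=57  regs=<4,2>
  3: (1,1).acc=26  regs=<8,2>
  4: (0,1).acc=40  regs=<0,0>
  4: (1,0).acc=57  regs=<0,0>
  4: (1,1).acc=34  regs=<4,2>
  5: (0,1).acc=40  regs=<0,0>
  5: (1,0).acc=57  regs=<0,0>
  5: (1,1).acc=34  regs=<0,0>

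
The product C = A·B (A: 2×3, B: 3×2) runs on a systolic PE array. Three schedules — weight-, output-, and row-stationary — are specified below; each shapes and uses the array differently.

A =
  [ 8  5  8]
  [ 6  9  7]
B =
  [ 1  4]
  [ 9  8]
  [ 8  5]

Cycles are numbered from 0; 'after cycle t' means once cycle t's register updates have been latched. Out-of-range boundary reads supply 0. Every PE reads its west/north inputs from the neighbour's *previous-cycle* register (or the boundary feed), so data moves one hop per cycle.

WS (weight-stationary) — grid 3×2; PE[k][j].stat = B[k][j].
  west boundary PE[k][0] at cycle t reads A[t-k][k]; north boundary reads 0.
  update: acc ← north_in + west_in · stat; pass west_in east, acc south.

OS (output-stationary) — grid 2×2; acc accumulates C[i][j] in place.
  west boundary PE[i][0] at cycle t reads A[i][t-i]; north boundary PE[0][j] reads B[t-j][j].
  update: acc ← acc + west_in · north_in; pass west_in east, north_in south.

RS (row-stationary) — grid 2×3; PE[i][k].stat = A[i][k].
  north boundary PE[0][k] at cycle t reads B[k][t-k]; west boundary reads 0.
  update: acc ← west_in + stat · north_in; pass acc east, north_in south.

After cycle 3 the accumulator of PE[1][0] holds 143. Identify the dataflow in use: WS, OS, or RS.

dataflow = OS

WS (3×2 grid), PE[1][0]:
  t=0 PE[1][0]: acc=0 h=0 v=0
  t=1 PE[1][0]: acc=53 h=5 v=53
  t=2 PE[1][0]: acc=87 h=9 v=87
  t=3 PE[1][0]: acc=0 h=0 v=0
OS (2×2 grid), PE[1][0]:
  t=0 PE[1][0]: acc=0 h=0 v=0
  t=1 PE[1][0]: acc=6 h=6 v=1
  t=2 PE[1][0]: acc=87 h=9 v=9
  t=3 PE[1][0]: acc=143 h=7 v=8
RS (2×3 grid), PE[1][0]:
  t=0 PE[1][0]: acc=0 h=0 v=0
  t=1 PE[1][0]: acc=6 h=6 v=1
  t=2 PE[1][0]: acc=24 h=24 v=4
  t=3 PE[1][0]: acc=0 h=0 v=0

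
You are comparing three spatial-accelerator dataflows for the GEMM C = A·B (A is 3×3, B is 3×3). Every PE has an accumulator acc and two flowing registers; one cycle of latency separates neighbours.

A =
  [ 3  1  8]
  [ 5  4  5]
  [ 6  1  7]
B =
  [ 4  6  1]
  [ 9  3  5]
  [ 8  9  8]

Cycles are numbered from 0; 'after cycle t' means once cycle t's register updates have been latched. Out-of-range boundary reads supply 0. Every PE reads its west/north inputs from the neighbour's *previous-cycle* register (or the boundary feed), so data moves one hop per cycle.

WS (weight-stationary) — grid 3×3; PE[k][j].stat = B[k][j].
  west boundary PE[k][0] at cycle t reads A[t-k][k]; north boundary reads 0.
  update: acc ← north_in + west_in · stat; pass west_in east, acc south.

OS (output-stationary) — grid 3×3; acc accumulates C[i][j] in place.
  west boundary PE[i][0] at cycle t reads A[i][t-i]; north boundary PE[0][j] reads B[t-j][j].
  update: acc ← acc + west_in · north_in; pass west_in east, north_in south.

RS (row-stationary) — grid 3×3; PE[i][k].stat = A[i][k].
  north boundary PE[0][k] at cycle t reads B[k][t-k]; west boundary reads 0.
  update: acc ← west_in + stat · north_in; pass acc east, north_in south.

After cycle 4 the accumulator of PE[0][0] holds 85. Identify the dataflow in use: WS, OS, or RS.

dataflow = OS

WS (3×3 grid), PE[0][0]:
  cycle 0: PE[0][0] → acc 12, east 3, south 12
  cycle 1: PE[0][0] → acc 20, east 5, south 20
  cycle 2: PE[0][0] → acc 24, east 6, south 24
  cycle 3: PE[0][0] → acc 0, east 0, south 0
  cycle 4: PE[0][0] → acc 0, east 0, south 0
OS (3×3 grid), PE[0][0]:
  cycle 0: PE[0][0] → acc 12, east 3, south 4
  cycle 1: PE[0][0] → acc 21, east 1, south 9
  cycle 2: PE[0][0] → acc 85, east 8, south 8
  cycle 3: PE[0][0] → acc 85, east 0, south 0
  cycle 4: PE[0][0] → acc 85, east 0, south 0
RS (3×3 grid), PE[0][0]:
  cycle 0: PE[0][0] → acc 12, east 12, south 4
  cycle 1: PE[0][0] → acc 18, east 18, south 6
  cycle 2: PE[0][0] → acc 3, east 3, south 1
  cycle 3: PE[0][0] → acc 0, east 0, south 0
  cycle 4: PE[0][0] → acc 0, east 0, south 0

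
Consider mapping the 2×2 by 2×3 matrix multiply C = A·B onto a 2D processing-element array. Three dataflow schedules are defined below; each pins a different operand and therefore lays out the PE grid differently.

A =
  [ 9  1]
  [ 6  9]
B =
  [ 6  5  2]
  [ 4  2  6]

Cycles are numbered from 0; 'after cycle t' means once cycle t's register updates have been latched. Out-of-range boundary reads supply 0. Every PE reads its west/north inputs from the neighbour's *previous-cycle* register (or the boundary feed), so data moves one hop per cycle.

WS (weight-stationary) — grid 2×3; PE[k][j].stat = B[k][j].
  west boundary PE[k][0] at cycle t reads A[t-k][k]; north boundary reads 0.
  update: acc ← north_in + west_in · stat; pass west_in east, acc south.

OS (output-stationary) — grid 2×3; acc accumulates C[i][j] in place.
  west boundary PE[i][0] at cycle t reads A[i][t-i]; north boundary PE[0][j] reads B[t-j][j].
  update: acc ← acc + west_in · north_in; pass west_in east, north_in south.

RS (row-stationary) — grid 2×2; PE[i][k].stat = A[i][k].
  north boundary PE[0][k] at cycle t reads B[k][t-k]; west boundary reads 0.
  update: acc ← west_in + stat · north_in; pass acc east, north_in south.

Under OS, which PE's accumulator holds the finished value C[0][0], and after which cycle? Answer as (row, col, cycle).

OS — PE[0][0] is where C[0][0] collects:
  step 0 · PE0,0: acc=54; fwd→9 fwd↓6
  step 1 · PE0,0: acc=58; fwd→1 fwd↓4

(row, col, cycle) = (0, 0, 1)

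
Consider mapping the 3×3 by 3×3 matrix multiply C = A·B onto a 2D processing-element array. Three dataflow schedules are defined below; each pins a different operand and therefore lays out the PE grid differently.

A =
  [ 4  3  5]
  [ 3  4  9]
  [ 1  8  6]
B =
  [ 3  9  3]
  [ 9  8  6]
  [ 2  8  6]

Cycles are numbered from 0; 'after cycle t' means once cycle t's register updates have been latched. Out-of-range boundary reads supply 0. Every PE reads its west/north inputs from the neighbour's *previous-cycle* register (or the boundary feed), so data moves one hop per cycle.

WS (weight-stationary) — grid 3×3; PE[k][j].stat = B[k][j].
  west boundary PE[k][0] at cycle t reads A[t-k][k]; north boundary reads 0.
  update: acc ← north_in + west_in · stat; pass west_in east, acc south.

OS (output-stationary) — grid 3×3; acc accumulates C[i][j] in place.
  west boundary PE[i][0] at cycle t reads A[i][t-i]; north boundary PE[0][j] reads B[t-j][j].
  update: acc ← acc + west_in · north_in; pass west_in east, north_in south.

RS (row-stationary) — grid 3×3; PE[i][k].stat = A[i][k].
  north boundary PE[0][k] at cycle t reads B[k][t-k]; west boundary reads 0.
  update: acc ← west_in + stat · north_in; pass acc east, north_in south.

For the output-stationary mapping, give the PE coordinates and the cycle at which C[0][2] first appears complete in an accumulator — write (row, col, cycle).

OS: C[0][2] accumulates in PE[0][2]:
  cycle 0: PE[0][2] → acc 0, east 0, south 0
  cycle 1: PE[0][2] → acc 0, east 0, south 0
  cycle 2: PE[0][2] → acc 12, east 4, south 3
  cycle 3: PE[0][2] → acc 30, east 3, south 6
  cycle 4: PE[0][2] → acc 60, east 5, south 6

(row, col, cycle) = (0, 2, 4)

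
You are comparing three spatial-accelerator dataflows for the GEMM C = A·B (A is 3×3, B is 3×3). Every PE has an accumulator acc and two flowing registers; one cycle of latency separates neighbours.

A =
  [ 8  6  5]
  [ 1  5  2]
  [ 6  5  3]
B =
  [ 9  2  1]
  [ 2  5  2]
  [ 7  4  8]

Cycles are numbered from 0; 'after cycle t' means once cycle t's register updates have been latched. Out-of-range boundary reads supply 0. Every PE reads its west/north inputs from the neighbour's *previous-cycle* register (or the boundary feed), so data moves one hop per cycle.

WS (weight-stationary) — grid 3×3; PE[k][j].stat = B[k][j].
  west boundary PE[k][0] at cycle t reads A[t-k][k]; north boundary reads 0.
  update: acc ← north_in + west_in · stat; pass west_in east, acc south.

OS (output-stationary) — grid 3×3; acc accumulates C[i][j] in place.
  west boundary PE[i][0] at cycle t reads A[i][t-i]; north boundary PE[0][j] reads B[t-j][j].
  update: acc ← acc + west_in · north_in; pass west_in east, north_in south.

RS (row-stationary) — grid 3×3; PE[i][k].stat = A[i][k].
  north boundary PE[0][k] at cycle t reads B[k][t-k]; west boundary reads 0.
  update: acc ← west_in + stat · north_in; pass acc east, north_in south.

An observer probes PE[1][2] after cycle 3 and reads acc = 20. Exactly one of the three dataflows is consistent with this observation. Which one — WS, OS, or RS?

dataflow = WS

— WS: 3×3; PE[1][2] trace:
  @0  [1,2]  acc 0  |  →0  ↓0
  @1  [1,2]  acc 0  |  →0  ↓0
  @2  [1,2]  acc 0  |  →0  ↓0
  @3  [1,2]  acc 20  |  →6  ↓20
— OS: 3×3; PE[1][2] trace:
  @0  [1,2]  acc 0  |  →0  ↓0
  @1  [1,2]  acc 0  |  →0  ↓0
  @2  [1,2]  acc 0  |  →0  ↓0
  @3  [1,2]  acc 1  |  →1  ↓1
— RS: 3×3; PE[1][2] trace:
  @0  [1,2]  acc 0  |  →0  ↓0
  @1  [1,2]  acc 0  |  →0  ↓0
  @2  [1,2]  acc 0  |  →0  ↓0
  @3  [1,2]  acc 33  |  →33  ↓7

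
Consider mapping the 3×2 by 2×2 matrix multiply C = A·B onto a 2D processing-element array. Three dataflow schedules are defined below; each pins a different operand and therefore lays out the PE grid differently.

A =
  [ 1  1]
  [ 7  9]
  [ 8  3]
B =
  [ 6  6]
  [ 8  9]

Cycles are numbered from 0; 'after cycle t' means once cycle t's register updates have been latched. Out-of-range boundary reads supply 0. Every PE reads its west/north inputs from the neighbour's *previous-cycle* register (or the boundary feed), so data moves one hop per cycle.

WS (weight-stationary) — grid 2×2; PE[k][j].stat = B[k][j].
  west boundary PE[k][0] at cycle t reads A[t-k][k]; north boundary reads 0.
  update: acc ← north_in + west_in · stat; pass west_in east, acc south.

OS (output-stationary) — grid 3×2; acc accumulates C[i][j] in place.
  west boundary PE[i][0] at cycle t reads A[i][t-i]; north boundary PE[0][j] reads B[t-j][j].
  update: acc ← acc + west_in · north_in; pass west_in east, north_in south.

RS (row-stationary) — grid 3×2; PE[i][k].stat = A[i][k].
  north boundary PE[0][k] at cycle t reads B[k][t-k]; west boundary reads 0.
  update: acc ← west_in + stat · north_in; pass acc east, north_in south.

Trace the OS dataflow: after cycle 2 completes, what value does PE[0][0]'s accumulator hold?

OS 3×2: PE[0][0] cycle-by-cycle (with neighbour feeds):
  after 0 — PE[0][0] acc=6, pass-E 1, pass-S 6
  after 1 — PE[0][0] acc=14, pass-E 1, pass-S 8
  after 2 — PE[0][0] acc=14, pass-E 0, pass-S 0

PE[0][0].acc = 14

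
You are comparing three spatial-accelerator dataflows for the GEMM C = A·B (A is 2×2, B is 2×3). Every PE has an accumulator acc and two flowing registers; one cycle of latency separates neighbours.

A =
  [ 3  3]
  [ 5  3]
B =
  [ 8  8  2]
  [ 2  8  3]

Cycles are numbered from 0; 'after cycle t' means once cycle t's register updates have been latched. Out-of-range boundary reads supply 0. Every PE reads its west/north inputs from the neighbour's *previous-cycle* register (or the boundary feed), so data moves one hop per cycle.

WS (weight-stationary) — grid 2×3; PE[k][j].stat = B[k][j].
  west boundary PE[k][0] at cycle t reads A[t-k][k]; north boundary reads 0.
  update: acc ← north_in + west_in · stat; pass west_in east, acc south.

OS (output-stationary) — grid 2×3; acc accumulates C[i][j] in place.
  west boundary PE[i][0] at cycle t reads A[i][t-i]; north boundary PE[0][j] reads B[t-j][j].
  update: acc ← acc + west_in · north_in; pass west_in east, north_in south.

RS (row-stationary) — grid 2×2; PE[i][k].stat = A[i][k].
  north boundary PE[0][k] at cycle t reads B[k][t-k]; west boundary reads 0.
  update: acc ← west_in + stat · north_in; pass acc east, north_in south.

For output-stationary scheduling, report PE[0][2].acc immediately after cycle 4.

PE[0][2].acc = 15

OS (2×3). Following PE[0][2] plus its west/north inputs:
  after 0 — PE[0][1] acc=0, pass-E 0, pass-S 0
  after 0 — PE[0][2] acc=0, pass-E 0, pass-S 0
  after 1 — PE[0][1] acc=24, pass-E 3, pass-S 8
  after 1 — PE[0][2] acc=0, pass-E 0, pass-S 0
  after 2 — PE[0][1] acc=48, pass-E 3, pass-S 8
  after 2 — PE[0][2] acc=6, pass-E 3, pass-S 2
  after 3 — PE[0][1] acc=48, pass-E 0, pass-S 0
  after 3 — PE[0][2] acc=15, pass-E 3, pass-S 3
  after 4 — PE[0][1] acc=48, pass-E 0, pass-S 0
  after 4 — PE[0][2] acc=15, pass-E 0, pass-S 0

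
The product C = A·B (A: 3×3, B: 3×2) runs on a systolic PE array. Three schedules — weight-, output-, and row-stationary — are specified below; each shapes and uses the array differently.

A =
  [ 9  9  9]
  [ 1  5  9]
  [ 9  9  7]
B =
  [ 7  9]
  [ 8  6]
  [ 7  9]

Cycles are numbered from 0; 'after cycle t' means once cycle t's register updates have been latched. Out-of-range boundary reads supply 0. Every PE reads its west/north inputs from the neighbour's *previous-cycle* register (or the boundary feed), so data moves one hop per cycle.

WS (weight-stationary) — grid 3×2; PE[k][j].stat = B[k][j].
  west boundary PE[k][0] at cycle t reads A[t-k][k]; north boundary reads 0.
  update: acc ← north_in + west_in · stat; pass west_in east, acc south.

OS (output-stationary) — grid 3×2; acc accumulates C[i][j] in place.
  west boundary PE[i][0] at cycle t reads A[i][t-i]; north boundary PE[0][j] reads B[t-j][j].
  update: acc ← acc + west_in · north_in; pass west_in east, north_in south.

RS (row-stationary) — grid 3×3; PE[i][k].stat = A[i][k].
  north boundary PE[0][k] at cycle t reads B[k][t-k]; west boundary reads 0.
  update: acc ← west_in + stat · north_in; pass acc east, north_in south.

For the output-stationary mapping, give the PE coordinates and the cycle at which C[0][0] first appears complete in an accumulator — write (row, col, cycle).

Under OS, C[0][0] lands at PE[0][0]:
  [0] (0,0) acc=63 (h:9 v:7)
  [1] (0,0) acc=135 (h:9 v:8)
  [2] (0,0) acc=198 (h:9 v:7)

(row, col, cycle) = (0, 0, 2)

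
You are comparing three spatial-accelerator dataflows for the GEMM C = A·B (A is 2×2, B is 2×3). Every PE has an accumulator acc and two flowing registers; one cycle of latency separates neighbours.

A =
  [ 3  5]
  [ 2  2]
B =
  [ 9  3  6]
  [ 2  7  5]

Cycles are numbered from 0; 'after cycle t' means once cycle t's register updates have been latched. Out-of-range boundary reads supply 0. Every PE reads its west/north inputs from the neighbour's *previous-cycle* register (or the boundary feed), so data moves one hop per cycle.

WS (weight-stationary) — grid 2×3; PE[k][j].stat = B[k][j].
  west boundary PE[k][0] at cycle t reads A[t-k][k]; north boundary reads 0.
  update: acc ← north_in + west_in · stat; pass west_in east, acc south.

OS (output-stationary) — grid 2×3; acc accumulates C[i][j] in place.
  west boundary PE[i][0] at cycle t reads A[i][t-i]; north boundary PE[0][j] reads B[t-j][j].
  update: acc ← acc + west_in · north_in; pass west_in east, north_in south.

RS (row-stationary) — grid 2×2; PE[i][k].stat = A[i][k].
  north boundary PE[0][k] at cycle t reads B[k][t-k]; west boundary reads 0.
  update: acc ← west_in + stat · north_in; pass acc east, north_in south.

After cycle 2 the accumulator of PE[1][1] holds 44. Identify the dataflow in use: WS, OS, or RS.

dataflow = WS

— WS: 2×3; PE[1][1] trace:
  c0 r1c1: 0 / 0 / 0
  c1 r1c1: 0 / 0 / 0
  c2 r1c1: 44 / 5 / 44
— OS: 2×3; PE[1][1] trace:
  c0 r1c1: 0 / 0 / 0
  c1 r1c1: 0 / 0 / 0
  c2 r1c1: 6 / 2 / 3
— RS: 2×2; PE[1][1] trace:
  c0 r1c1: 0 / 0 / 0
  c1 r1c1: 0 / 0 / 0
  c2 r1c1: 22 / 22 / 2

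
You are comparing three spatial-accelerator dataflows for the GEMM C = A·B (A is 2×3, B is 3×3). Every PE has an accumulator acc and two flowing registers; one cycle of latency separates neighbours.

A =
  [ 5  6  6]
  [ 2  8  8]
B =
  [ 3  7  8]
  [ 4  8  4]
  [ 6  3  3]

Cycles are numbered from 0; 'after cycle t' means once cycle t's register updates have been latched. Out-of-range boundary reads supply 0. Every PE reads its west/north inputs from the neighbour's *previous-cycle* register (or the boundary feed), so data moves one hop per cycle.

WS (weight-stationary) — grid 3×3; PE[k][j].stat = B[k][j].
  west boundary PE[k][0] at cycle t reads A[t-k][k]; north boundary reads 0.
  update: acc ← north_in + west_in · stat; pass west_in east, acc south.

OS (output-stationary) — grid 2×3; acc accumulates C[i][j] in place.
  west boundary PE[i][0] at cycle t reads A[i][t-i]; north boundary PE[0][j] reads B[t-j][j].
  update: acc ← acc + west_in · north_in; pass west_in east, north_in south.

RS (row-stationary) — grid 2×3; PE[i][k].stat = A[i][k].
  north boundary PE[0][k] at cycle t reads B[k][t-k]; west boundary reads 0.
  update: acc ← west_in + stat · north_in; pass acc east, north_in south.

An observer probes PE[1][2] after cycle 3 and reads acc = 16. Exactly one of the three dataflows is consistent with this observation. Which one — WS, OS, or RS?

dataflow = OS

WS (3×3 grid), PE[1][2]:
  step 0 · PE1,2: acc=0; fwd→0 fwd↓0
  step 1 · PE1,2: acc=0; fwd→0 fwd↓0
  step 2 · PE1,2: acc=0; fwd→0 fwd↓0
  step 3 · PE1,2: acc=64; fwd→6 fwd↓64
OS (2×3 grid), PE[1][2]:
  step 0 · PE1,2: acc=0; fwd→0 fwd↓0
  step 1 · PE1,2: acc=0; fwd→0 fwd↓0
  step 2 · PE1,2: acc=0; fwd→0 fwd↓0
  step 3 · PE1,2: acc=16; fwd→2 fwd↓8
RS (2×3 grid), PE[1][2]:
  step 0 · PE1,2: acc=0; fwd→0 fwd↓0
  step 1 · PE1,2: acc=0; fwd→0 fwd↓0
  step 2 · PE1,2: acc=0; fwd→0 fwd↓0
  step 3 · PE1,2: acc=86; fwd→86 fwd↓6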